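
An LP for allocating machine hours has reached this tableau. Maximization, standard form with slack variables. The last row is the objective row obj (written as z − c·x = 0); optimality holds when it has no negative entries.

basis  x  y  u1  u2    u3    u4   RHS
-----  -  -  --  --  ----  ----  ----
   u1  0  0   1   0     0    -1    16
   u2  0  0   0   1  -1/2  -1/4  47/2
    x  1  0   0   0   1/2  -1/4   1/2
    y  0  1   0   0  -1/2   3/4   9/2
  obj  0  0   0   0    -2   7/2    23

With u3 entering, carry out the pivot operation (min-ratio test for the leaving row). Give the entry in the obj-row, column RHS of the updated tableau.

Ratio test on column u3 — row 1: entry 0 ≤ 0; row 2: entry -1/2 ≤ 0; row 3: (1/2)/(1/2) = 1; row 4: entry -1/2 ≤ 0. Minimum is 1 at row 3 (x leaves); pivot element 1/2.
Divide row 3 by 1/2; eliminate column u3 from the other rows.
obj-row update in column RHS: 23 − (-2)·1 = 25.

25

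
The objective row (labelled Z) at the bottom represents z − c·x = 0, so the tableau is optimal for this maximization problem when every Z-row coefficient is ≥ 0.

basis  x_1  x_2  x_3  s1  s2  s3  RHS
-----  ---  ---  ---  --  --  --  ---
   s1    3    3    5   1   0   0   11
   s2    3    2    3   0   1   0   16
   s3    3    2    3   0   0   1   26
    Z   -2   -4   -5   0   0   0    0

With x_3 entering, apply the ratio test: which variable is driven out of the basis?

Column x_3 entries and ratios — s1: 11/5 = 11/5; s2: 16/3 = 16/3; s3: 26/3 = 26/3.
Smallest ratio is 11/5 in the row of s1, so s1 leaves.

s1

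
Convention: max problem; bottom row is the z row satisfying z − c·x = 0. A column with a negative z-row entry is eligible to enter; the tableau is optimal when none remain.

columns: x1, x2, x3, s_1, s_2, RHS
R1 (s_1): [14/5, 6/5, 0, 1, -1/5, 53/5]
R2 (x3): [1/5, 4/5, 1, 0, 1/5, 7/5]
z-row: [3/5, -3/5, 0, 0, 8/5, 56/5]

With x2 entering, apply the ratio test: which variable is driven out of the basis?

x3

Column x2 entries and ratios — s_1: (53/5)/(6/5) = 53/6; x3: (7/5)/(4/5) = 7/4.
Smallest ratio is 7/4 in the row of x3, so x3 leaves.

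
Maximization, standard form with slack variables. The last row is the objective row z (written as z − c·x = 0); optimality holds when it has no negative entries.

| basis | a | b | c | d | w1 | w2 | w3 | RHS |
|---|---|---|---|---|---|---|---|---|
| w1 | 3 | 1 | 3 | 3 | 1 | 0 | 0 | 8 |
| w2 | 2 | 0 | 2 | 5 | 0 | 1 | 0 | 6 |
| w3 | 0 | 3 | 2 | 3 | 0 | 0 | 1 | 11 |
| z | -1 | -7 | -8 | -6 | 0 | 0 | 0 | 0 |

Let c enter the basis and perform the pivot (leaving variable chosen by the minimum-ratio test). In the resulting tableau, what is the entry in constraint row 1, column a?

1

Ratio test on column c — row 1: 8/3 = 8/3; row 2: 6/2 = 3; row 3: 11/2 = 11/2. Minimum is 8/3 at row 1 (w1 leaves); pivot element 3.
Divide row 1 by 3; eliminate column c from the other rows.
In the new row 1, the a entry is the old entry divided by the pivot: 3/3 = 1.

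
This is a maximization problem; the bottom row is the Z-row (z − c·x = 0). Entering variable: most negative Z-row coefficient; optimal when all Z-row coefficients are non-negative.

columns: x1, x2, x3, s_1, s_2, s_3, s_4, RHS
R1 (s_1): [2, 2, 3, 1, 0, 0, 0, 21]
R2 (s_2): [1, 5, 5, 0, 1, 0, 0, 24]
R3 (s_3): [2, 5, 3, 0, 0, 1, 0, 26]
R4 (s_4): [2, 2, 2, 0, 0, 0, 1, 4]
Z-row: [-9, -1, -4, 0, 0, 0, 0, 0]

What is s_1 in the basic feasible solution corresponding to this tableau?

21

s_1 is basic (row 1); its value is the RHS of that row, 21.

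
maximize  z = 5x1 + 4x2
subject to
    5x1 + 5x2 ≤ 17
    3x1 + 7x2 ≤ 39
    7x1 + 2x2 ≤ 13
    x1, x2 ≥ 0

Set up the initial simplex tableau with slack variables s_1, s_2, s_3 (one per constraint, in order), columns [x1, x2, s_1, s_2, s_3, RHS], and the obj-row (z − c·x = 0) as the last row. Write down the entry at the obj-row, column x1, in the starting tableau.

-5

The obj-row carries the negated objective coefficients: the x1 entry is -5.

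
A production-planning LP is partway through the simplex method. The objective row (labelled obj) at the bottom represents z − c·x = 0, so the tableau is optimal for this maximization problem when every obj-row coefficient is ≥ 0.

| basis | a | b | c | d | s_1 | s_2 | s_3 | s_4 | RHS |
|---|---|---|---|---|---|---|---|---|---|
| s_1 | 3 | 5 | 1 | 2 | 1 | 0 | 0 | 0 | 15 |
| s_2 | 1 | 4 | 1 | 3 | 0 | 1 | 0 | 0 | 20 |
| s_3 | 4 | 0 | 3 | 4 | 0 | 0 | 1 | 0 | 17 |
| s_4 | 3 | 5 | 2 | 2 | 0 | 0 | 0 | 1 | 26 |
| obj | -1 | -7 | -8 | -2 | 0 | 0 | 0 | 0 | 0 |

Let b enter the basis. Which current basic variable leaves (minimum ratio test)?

s_1

Column b entries and ratios — s_1: 15/5 = 3; s_2: 20/4 = 5; s_3: 0 ≤ 0, skip; s_4: 26/5 = 26/5.
Smallest ratio is 3 in the row of s_1, so s_1 leaves.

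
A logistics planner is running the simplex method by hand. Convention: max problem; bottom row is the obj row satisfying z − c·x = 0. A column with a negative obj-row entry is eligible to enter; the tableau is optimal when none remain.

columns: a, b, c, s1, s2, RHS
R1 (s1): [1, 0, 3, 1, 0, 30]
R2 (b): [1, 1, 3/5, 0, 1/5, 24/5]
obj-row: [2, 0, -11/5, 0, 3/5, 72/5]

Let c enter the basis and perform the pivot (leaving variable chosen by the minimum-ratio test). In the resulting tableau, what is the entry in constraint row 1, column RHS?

Ratio test on column c — row 1: 30/3 = 10; row 2: (24/5)/(3/5) = 8. Minimum is 8 at row 2 (b leaves); pivot element 3/5.
Divide row 2 by 3/5; eliminate column c from the other rows.
Row 1 update in column RHS: 30 − 3·8 = 6.

6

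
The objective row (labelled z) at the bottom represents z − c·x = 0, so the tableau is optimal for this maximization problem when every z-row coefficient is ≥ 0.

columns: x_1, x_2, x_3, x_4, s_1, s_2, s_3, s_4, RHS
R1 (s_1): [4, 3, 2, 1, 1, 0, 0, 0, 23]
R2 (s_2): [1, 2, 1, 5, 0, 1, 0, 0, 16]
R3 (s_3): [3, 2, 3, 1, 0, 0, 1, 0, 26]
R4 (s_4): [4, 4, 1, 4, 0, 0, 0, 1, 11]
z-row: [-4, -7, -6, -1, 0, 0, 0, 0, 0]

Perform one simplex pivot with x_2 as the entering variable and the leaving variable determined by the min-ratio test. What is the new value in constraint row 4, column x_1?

1

Ratio test on column x_2 — row 1: 23/3 = 23/3; row 2: 16/2 = 8; row 3: 26/2 = 13; row 4: 11/4 = 11/4. Minimum is 11/4 at row 4 (s_4 leaves); pivot element 4.
Divide row 4 by 4; eliminate column x_2 from the other rows.
In the new row 4, the x_1 entry is the old entry divided by the pivot: 4/4 = 1.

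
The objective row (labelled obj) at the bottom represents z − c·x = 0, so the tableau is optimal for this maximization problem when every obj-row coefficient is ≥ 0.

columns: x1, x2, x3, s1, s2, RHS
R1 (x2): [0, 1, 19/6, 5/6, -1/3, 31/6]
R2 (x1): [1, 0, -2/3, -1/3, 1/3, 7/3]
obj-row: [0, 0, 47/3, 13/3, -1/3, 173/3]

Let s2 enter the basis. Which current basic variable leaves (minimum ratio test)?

x1

Column s2 entries and ratios — x2: -1/3 ≤ 0, skip; x1: (7/3)/(1/3) = 7.
Smallest ratio is 7 in the row of x1, so x1 leaves.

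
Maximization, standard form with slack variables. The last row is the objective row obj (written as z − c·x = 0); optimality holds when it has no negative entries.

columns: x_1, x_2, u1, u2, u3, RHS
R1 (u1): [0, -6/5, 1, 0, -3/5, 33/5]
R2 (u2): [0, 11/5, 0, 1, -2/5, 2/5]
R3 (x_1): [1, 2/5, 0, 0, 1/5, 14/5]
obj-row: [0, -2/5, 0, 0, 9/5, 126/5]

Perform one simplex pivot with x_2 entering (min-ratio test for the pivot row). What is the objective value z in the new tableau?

278/11

Ratio test on column x_2 — row 1: entry -6/5 ≤ 0; row 2: (2/5)/(11/5) = 2/11; row 3: (14/5)/(2/5) = 7. Minimum is 2/11 at row 2 (u2 leaves); pivot element 11/5.
Pivot on row 2; the obj-row RHS becomes 126/5 − (-2/5)·(2/11) = 278/11.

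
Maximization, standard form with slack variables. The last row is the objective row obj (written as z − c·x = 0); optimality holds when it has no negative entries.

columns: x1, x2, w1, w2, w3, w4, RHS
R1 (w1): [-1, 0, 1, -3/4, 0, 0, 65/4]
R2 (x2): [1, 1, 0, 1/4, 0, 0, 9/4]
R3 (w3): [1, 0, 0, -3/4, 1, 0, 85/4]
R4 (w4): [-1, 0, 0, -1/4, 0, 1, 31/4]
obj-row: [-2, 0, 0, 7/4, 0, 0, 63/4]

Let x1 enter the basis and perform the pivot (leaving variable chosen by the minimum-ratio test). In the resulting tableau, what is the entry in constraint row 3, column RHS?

Ratio test on column x1 — row 1: entry -1 ≤ 0; row 2: (9/4)/1 = 9/4; row 3: (85/4)/1 = 85/4; row 4: entry -1 ≤ 0. Minimum is 9/4 at row 2 (x2 leaves); pivot element 1.
Divide row 2 by 1; eliminate column x1 from the other rows.
Row 3 update in column RHS: 85/4 − 1·(9/4) = 19.

19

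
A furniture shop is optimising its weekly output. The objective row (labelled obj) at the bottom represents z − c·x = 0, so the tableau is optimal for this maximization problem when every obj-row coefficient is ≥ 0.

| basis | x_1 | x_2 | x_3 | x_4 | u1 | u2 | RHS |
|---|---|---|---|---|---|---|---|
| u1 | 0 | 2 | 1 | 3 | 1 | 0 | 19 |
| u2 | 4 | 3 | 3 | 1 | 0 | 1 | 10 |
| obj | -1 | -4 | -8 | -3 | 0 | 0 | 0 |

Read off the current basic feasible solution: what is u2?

u2 is basic (row 2); its value is the RHS of that row, 10.

10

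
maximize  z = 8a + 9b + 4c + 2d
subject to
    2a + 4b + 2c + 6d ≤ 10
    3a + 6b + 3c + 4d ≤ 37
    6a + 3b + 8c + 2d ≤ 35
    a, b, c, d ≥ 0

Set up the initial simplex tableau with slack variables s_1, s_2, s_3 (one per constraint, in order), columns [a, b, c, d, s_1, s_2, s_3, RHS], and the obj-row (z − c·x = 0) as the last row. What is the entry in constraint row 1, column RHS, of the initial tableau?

The RHS of constraint 1 is b_1 = 10.

10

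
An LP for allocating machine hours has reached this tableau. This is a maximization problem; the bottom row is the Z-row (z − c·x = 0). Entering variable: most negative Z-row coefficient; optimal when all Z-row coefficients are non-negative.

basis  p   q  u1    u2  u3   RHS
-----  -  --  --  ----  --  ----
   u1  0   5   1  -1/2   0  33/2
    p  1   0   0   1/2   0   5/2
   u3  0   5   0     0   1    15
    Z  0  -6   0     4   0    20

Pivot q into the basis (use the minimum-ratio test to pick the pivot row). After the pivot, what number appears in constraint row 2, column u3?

Ratio test on column q — row 1: (33/2)/5 = 33/10; row 2: entry 0 ≤ 0; row 3: 15/5 = 3. Minimum is 3 at row 3 (u3 leaves); pivot element 5.
Divide row 3 by 5; eliminate column q from the other rows.
Row 2 update in column u3: 0 − 0·(1/5) = 0.

0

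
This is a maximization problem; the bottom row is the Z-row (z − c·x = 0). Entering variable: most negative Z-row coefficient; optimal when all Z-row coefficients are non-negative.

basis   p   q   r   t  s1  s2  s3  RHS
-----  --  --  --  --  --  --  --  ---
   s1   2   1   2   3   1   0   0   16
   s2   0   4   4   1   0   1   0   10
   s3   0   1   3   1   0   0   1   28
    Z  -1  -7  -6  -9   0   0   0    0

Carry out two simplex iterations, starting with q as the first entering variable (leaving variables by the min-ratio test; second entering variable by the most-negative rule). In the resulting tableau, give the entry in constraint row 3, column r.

Ratio test on column q — row 1: 16/1 = 16; row 2: 10/4 = 5/2; row 3: 28/1 = 28. Minimum is 5/2 at row 2 (s2 leaves); pivot element 4.
Divide row 2 by 4; eliminate column q from the other rows.
Second iteration: most negative Z-row entry is -29/4 in column t, so t enters.
Ratio test on column t — row 1: (27/2)/(11/4) = 54/11; row 2: (5/2)/(1/4) = 10; row 3: (51/2)/(3/4) = 34. Minimum is 54/11 at row 1 (s1 leaves); pivot element 11/4.
Divide row 1 by 11/4; eliminate column t from the other rows.
After both pivots, the entry at constraint row 3, column r is 19/11.

19/11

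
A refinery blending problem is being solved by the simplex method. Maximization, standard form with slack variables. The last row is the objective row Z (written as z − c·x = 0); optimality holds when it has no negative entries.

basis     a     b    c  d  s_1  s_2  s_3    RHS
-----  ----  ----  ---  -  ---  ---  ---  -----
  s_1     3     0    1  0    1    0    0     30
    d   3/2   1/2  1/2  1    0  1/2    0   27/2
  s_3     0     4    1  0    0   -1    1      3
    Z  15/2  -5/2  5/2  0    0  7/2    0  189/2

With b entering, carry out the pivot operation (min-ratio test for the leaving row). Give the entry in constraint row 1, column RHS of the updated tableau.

Ratio test on column b — row 1: entry 0 ≤ 0; row 2: (27/2)/(1/2) = 27; row 3: 3/4 = 3/4. Minimum is 3/4 at row 3 (s_3 leaves); pivot element 4.
Divide row 3 by 4; eliminate column b from the other rows.
Row 1 update in column RHS: 30 − 0·(3/4) = 30.

30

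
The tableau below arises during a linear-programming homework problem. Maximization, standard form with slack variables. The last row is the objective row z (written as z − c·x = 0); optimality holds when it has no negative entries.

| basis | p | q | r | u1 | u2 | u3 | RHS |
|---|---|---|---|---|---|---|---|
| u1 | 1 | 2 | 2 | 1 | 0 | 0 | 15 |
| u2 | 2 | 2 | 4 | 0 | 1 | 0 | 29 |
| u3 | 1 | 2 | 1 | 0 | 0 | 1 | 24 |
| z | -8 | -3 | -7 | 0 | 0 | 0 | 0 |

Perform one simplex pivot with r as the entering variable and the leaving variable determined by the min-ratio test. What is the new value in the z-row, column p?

-9/2

Ratio test on column r — row 1: 15/2 = 15/2; row 2: 29/4 = 29/4; row 3: 24/1 = 24. Minimum is 29/4 at row 2 (u2 leaves); pivot element 4.
Divide row 2 by 4; eliminate column r from the other rows.
z-row update in column p: -8 − (-7)·(1/2) = -9/2.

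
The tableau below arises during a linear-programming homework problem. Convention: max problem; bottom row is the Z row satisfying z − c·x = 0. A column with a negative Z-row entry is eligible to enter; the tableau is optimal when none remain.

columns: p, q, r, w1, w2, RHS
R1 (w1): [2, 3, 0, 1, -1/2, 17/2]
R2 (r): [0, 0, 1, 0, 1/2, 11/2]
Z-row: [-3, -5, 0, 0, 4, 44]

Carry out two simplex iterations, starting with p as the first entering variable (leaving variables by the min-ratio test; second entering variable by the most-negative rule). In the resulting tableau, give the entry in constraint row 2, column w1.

Ratio test on column p — row 1: (17/2)/2 = 17/4; row 2: entry 0 ≤ 0. Minimum is 17/4 at row 1 (w1 leaves); pivot element 2.
Divide row 1 by 2; eliminate column p from the other rows.
Second iteration: most negative Z-row entry is -1/2 in column q, so q enters.
Ratio test on column q — row 1: (17/4)/(3/2) = 17/6; row 2: entry 0 ≤ 0. Minimum is 17/6 at row 1 (p leaves); pivot element 3/2.
Divide row 1 by 3/2; eliminate column q from the other rows.
After both pivots, the entry at constraint row 2, column w1 is 0.

0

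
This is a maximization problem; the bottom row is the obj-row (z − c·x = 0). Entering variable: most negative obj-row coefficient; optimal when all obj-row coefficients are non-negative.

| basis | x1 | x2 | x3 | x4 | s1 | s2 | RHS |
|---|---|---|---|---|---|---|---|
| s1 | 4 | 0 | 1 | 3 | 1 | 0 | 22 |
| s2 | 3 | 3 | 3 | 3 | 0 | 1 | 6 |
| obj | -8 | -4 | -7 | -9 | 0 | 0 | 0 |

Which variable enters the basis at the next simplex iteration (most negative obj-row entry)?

Negative obj-row entries: x1: -8, x2: -4, x3: -7, x4: -9.
The most negative is -9 in column x4, so x4 enters.

x4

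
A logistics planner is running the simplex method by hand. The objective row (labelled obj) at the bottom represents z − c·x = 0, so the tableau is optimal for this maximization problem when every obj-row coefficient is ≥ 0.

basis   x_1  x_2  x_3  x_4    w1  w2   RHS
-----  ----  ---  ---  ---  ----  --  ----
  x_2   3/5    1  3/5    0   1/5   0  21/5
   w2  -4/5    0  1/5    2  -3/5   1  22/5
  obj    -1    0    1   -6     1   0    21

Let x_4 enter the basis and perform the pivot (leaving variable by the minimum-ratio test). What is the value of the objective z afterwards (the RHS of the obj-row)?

171/5

Ratio test on column x_4 — row 1: entry 0 ≤ 0; row 2: (22/5)/2 = 11/5. Minimum is 11/5 at row 2 (w2 leaves); pivot element 2.
Pivot on row 2; the obj-row RHS becomes 21 − (-6)·(11/5) = 171/5.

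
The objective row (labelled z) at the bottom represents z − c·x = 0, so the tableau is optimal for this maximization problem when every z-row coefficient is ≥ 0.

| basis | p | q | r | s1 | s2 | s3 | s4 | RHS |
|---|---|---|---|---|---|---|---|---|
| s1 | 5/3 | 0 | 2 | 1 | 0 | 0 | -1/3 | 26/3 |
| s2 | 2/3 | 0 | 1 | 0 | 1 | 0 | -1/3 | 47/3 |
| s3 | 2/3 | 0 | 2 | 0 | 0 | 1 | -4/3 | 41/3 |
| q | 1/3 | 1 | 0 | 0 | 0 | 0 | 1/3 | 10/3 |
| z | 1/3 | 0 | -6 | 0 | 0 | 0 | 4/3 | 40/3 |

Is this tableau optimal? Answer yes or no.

no

The z-row has a negative entry -6 in column r, so it is not optimal.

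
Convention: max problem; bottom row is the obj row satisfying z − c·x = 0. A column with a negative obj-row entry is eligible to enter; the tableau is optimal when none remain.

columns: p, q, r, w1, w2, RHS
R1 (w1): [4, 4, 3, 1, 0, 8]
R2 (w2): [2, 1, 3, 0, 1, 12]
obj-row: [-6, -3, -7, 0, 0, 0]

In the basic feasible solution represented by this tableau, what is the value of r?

0

r is not in the basis, so in the current basic feasible solution r = 0.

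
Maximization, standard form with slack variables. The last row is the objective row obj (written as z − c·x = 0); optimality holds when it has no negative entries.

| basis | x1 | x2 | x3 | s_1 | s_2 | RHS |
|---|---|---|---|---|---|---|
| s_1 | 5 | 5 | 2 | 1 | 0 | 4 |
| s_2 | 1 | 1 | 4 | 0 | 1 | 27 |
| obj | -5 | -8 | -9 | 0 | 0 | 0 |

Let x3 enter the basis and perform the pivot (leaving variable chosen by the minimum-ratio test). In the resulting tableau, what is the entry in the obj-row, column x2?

29/2

Ratio test on column x3 — row 1: 4/2 = 2; row 2: 27/4 = 27/4. Minimum is 2 at row 1 (s_1 leaves); pivot element 2.
Divide row 1 by 2; eliminate column x3 from the other rows.
obj-row update in column x2: -8 − (-9)·(5/2) = 29/2.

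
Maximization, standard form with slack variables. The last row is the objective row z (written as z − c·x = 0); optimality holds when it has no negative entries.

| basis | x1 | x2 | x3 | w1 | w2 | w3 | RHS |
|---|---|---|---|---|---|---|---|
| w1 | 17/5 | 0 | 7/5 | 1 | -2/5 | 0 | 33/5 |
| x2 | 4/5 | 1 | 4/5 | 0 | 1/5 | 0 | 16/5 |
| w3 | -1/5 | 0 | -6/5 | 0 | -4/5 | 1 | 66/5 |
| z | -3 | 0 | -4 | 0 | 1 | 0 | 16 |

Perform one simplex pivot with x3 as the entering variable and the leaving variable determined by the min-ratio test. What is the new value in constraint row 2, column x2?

5/4

Ratio test on column x3 — row 1: (33/5)/(7/5) = 33/7; row 2: (16/5)/(4/5) = 4; row 3: entry -6/5 ≤ 0. Minimum is 4 at row 2 (x2 leaves); pivot element 4/5.
Divide row 2 by 4/5; eliminate column x3 from the other rows.
In the new row 2, the x2 entry is the old entry divided by the pivot: 1/(4/5) = 5/4.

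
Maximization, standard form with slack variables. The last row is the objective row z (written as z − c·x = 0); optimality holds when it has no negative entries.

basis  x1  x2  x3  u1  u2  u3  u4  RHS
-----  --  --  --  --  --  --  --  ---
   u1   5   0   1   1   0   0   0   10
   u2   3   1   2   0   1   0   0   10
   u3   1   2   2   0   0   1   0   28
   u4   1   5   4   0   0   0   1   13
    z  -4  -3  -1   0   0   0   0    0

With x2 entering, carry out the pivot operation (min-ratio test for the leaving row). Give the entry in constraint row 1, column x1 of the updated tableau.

5

Ratio test on column x2 — row 1: entry 0 ≤ 0; row 2: 10/1 = 10; row 3: 28/2 = 14; row 4: 13/5 = 13/5. Minimum is 13/5 at row 4 (u4 leaves); pivot element 5.
Divide row 4 by 5; eliminate column x2 from the other rows.
Row 1 update in column x1: 5 − 0·(1/5) = 5.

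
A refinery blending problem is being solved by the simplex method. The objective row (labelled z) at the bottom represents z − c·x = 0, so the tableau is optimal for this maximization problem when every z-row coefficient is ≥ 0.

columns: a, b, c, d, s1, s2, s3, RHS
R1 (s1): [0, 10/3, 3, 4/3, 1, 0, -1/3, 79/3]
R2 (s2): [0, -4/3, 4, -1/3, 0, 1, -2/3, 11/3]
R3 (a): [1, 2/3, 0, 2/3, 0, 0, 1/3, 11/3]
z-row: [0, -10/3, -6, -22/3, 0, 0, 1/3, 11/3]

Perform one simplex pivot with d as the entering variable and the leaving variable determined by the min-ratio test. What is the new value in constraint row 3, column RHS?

Ratio test on column d — row 1: (79/3)/(4/3) = 79/4; row 2: entry -1/3 ≤ 0; row 3: (11/3)/(2/3) = 11/2. Minimum is 11/2 at row 3 (a leaves); pivot element 2/3.
Divide row 3 by 2/3; eliminate column d from the other rows.
In the new row 3, the RHS entry is the old entry divided by the pivot: (11/3)/(2/3) = 11/2.

11/2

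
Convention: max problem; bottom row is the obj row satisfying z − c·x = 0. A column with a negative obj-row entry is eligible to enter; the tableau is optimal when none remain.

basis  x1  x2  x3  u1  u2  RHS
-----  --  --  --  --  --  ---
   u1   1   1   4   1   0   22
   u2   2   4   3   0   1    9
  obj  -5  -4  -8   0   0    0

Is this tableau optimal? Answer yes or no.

no

The obj-row has a negative entry -8 in column x3, so it is not optimal.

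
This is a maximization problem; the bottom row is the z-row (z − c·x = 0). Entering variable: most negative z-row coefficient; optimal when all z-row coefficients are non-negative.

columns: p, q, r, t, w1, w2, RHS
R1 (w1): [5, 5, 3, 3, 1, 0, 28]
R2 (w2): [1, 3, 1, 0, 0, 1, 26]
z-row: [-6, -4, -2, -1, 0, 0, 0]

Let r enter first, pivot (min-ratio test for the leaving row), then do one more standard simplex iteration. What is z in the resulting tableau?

Ratio test on column r — row 1: 28/3 = 28/3; row 2: 26/1 = 26. Minimum is 28/3 at row 1 (w1 leaves); pivot element 3.
Pivot on row 1; the z-row RHS becomes 0 − (-2)·(28/3) = 56/3.
Next entering variable (most negative z-row entry -8/3): p.
Ratio test on column p — row 1: (28/3)/(5/3) = 28/5; row 2: entry -2/3 ≤ 0. Minimum is 28/5 at row 1 (r leaves); pivot element 5/3.
After the second pivot the z-row RHS is 56/3 − (-8/3)·(28/5) = 168/5.

168/5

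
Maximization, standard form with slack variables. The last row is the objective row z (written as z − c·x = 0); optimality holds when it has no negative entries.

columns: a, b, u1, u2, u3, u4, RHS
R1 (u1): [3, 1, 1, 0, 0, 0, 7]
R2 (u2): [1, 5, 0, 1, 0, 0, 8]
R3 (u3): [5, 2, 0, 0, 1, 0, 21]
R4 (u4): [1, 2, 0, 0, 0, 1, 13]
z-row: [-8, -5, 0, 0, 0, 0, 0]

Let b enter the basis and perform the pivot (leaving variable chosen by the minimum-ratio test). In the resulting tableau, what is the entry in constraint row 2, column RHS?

Ratio test on column b — row 1: 7/1 = 7; row 2: 8/5 = 8/5; row 3: 21/2 = 21/2; row 4: 13/2 = 13/2. Minimum is 8/5 at row 2 (u2 leaves); pivot element 5.
Divide row 2 by 5; eliminate column b from the other rows.
In the new row 2, the RHS entry is the old entry divided by the pivot: 8/5 = 8/5.

8/5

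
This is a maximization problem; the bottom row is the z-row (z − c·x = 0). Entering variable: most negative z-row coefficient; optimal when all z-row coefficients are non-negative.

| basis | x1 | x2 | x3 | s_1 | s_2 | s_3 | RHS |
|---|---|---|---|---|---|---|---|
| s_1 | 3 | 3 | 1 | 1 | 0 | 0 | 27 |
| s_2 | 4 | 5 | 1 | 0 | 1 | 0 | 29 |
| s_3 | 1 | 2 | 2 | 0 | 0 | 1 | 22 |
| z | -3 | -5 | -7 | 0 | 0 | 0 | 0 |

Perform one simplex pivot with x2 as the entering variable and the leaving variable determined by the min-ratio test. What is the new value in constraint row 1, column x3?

Ratio test on column x2 — row 1: 27/3 = 9; row 2: 29/5 = 29/5; row 3: 22/2 = 11. Minimum is 29/5 at row 2 (s_2 leaves); pivot element 5.
Divide row 2 by 5; eliminate column x2 from the other rows.
Row 1 update in column x3: 1 − 3·(1/5) = 2/5.

2/5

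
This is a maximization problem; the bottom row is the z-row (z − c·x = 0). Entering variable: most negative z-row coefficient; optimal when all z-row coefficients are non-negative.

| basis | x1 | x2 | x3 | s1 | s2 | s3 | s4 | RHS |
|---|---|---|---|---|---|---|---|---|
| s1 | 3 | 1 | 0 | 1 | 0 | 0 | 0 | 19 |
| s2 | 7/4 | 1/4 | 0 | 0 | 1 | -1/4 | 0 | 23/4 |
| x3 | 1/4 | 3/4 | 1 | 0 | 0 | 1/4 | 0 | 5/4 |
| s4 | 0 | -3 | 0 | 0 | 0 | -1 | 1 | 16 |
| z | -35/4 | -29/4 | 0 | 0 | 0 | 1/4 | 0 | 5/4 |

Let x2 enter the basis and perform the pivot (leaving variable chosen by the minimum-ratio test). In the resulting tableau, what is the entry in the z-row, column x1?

-19/3

Ratio test on column x2 — row 1: 19/1 = 19; row 2: (23/4)/(1/4) = 23; row 3: (5/4)/(3/4) = 5/3; row 4: entry -3 ≤ 0. Minimum is 5/3 at row 3 (x3 leaves); pivot element 3/4.
Divide row 3 by 3/4; eliminate column x2 from the other rows.
z-row update in column x1: -35/4 − (-29/4)·(1/3) = -19/3.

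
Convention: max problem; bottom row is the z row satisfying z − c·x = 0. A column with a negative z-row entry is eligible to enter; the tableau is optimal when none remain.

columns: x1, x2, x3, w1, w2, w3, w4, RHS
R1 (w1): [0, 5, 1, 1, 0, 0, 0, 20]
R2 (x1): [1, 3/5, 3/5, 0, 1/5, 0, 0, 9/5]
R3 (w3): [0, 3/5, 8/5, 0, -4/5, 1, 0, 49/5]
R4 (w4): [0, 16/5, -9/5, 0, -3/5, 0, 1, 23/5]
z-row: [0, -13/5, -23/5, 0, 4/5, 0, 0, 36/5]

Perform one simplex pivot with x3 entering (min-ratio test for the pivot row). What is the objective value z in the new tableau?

21

Ratio test on column x3 — row 1: 20/1 = 20; row 2: (9/5)/(3/5) = 3; row 3: (49/5)/(8/5) = 49/8; row 4: entry -9/5 ≤ 0. Minimum is 3 at row 2 (x1 leaves); pivot element 3/5.
Pivot on row 2; the z-row RHS becomes 36/5 − (-23/5)·3 = 21.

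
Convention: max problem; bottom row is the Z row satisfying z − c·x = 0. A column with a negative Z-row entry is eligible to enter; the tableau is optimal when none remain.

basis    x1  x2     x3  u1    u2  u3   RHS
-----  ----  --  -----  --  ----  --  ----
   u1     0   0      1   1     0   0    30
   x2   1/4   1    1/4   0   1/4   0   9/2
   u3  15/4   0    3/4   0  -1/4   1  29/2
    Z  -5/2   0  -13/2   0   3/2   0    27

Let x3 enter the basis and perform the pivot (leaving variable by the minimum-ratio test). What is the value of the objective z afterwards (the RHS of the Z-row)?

144

Ratio test on column x3 — row 1: 30/1 = 30; row 2: (9/2)/(1/4) = 18; row 3: (29/2)/(3/4) = 58/3. Minimum is 18 at row 2 (x2 leaves); pivot element 1/4.
Pivot on row 2; the Z-row RHS becomes 27 − (-13/2)·18 = 144.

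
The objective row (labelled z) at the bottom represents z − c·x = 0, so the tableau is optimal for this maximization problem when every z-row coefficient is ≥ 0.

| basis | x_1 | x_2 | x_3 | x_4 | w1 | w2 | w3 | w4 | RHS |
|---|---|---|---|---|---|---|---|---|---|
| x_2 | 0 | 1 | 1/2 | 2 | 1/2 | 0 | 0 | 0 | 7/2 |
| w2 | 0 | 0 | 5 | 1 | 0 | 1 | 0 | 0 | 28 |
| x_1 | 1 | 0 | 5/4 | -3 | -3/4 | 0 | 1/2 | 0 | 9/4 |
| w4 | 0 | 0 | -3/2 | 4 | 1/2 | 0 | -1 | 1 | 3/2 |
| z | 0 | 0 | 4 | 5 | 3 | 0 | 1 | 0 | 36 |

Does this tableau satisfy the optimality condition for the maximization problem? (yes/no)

Every z-row coefficient is ≥ 0, so the tableau is optimal.

yes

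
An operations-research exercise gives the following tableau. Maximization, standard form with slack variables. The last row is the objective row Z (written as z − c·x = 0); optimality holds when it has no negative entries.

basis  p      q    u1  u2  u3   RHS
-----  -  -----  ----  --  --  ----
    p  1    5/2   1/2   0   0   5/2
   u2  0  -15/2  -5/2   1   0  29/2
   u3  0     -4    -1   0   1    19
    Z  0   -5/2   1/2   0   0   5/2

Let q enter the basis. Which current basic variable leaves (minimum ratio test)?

p

Column q entries and ratios — p: (5/2)/(5/2) = 1; u2: -15/2 ≤ 0, skip; u3: -4 ≤ 0, skip.
Smallest ratio is 1 in the row of p, so p leaves.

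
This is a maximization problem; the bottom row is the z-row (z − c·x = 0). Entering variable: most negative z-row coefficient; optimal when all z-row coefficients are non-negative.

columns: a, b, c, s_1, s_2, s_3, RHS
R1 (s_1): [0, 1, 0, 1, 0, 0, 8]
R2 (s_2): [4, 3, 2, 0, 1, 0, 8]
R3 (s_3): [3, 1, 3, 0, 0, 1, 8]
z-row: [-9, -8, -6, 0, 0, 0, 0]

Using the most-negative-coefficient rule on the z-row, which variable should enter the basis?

a

Negative z-row entries: a: -9, b: -8, c: -6.
The most negative is -9 in column a, so a enters.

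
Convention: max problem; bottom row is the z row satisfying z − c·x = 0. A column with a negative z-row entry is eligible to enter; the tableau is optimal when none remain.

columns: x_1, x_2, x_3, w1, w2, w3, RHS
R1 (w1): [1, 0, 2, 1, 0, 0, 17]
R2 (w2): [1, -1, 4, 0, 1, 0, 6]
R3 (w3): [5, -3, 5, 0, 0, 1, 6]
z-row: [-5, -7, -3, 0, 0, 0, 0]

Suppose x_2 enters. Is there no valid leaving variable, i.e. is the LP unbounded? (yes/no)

yes

Every constraint-row entry in column x_2 is ≤ 0, so increasing x_2 is unbounded.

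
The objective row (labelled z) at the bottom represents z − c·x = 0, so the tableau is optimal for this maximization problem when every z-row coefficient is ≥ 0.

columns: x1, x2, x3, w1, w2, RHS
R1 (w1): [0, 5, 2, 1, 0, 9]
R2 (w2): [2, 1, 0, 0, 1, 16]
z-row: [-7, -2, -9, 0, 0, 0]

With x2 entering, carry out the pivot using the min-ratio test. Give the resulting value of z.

18/5

Ratio test on column x2 — row 1: 9/5 = 9/5; row 2: 16/1 = 16. Minimum is 9/5 at row 1 (w1 leaves); pivot element 5.
Pivot on row 1; the z-row RHS becomes 0 − (-2)·(9/5) = 18/5.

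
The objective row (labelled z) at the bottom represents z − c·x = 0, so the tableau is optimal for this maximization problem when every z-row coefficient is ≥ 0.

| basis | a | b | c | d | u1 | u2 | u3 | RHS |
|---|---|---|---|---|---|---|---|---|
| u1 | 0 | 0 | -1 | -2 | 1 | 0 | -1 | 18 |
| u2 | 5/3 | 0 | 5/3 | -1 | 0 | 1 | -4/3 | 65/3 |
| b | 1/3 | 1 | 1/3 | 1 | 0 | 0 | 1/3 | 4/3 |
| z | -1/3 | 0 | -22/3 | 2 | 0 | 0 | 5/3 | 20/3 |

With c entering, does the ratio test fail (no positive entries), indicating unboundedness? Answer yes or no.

no

Column c has positive entries in row(s) 2, 3, so the ratio test bounds it — not unbounded.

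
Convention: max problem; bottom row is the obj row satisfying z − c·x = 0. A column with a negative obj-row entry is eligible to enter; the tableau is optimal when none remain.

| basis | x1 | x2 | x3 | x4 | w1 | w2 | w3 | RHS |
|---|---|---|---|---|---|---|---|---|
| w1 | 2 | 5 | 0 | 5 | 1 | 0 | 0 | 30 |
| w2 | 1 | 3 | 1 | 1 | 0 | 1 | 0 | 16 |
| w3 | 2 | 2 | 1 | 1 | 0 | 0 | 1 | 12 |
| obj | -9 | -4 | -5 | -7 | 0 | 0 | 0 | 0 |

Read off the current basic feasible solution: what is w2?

w2 is basic (row 2); its value is the RHS of that row, 16.

16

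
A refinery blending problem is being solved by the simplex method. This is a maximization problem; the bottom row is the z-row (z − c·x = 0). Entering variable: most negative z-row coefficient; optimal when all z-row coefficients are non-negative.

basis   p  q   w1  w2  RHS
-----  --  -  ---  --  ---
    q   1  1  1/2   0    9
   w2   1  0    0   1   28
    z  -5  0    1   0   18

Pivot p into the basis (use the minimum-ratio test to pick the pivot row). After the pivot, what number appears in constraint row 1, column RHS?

Ratio test on column p — row 1: 9/1 = 9; row 2: 28/1 = 28. Minimum is 9 at row 1 (q leaves); pivot element 1.
Divide row 1 by 1; eliminate column p from the other rows.
In the new row 1, the RHS entry is the old entry divided by the pivot: 9/1 = 9.

9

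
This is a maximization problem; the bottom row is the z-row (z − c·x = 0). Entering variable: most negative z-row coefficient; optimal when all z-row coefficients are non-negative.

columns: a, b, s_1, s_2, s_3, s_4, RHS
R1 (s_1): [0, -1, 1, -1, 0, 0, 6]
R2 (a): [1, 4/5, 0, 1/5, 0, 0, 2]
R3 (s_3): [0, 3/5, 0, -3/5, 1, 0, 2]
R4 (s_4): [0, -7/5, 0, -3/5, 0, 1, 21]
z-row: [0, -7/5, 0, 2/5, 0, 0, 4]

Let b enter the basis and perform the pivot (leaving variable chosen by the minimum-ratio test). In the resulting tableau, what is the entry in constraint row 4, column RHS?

Ratio test on column b — row 1: entry -1 ≤ 0; row 2: 2/(4/5) = 5/2; row 3: 2/(3/5) = 10/3; row 4: entry -7/5 ≤ 0. Minimum is 5/2 at row 2 (a leaves); pivot element 4/5.
Divide row 2 by 4/5; eliminate column b from the other rows.
Row 4 update in column RHS: 21 − (-7/5)·(5/2) = 49/2.

49/2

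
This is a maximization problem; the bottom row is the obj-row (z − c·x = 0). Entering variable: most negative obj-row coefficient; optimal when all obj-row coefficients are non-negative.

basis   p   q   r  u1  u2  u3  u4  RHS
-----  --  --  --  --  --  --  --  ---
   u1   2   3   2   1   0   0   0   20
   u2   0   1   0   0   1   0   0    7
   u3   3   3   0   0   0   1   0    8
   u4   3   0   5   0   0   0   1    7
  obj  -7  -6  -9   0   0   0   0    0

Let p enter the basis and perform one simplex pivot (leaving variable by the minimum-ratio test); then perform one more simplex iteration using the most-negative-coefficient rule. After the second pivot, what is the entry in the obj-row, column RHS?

Ratio test on column p — row 1: 20/2 = 10; row 2: entry 0 ≤ 0; row 3: 8/3 = 8/3; row 4: 7/3 = 7/3. Minimum is 7/3 at row 4 (u4 leaves); pivot element 3.
Divide row 4 by 3; eliminate column p from the other rows.
Second iteration: most negative obj-row entry is -6 in column q, so q enters.
Ratio test on column q — row 1: (46/3)/3 = 46/9; row 2: 7/1 = 7; row 3: 1/3 = 1/3; row 4: entry 0 ≤ 0. Minimum is 1/3 at row 3 (u3 leaves); pivot element 3.
Divide row 3 by 3; eliminate column q from the other rows.
After both pivots, the entry at the obj-row, column RHS is 55/3.

55/3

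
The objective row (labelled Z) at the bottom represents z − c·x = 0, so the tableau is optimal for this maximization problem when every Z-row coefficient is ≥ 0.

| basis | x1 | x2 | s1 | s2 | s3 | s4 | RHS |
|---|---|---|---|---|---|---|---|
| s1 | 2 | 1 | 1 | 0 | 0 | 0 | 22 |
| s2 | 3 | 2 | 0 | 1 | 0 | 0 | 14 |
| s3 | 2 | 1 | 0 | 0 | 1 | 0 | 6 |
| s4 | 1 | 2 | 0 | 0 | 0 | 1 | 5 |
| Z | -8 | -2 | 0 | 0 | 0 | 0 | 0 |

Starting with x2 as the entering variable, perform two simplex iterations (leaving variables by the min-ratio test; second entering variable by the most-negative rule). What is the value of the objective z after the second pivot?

64/3

Ratio test on column x2 — row 1: 22/1 = 22; row 2: 14/2 = 7; row 3: 6/1 = 6; row 4: 5/2 = 5/2. Minimum is 5/2 at row 4 (s4 leaves); pivot element 2.
Pivot on row 4; the Z-row RHS becomes 0 − (-2)·(5/2) = 5.
Next entering variable (most negative Z-row entry -7): x1.
Ratio test on column x1 — row 1: (39/2)/(3/2) = 13; row 2: 9/2 = 9/2; row 3: (7/2)/(3/2) = 7/3; row 4: (5/2)/(1/2) = 5. Minimum is 7/3 at row 3 (s3 leaves); pivot element 3/2.
After the second pivot the Z-row RHS is 5 − (-7)·(7/3) = 64/3.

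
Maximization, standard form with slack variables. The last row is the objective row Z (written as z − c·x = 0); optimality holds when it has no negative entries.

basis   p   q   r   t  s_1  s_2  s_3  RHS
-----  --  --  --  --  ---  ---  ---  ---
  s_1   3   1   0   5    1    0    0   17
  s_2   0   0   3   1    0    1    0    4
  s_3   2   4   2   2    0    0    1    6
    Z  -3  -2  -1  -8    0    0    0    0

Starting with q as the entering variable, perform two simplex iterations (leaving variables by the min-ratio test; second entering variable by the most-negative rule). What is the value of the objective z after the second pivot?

Ratio test on column q — row 1: 17/1 = 17; row 2: entry 0 ≤ 0; row 3: 6/4 = 3/2. Minimum is 3/2 at row 3 (s_3 leaves); pivot element 4.
Pivot on row 3; the Z-row RHS becomes 0 − (-2)·(3/2) = 3.
Next entering variable (most negative Z-row entry -7): t.
Ratio test on column t — row 1: (31/2)/(9/2) = 31/9; row 2: 4/1 = 4; row 3: (3/2)/(1/2) = 3. Minimum is 3 at row 3 (q leaves); pivot element 1/2.
After the second pivot the Z-row RHS is 3 − (-7)·3 = 24.

24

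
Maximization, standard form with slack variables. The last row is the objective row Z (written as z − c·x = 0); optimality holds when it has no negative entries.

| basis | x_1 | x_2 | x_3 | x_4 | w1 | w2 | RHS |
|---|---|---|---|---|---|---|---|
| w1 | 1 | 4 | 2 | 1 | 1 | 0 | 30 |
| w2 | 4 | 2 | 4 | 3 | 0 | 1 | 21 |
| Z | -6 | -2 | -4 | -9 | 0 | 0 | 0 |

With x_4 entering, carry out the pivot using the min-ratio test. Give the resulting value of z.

63

Ratio test on column x_4 — row 1: 30/1 = 30; row 2: 21/3 = 7. Minimum is 7 at row 2 (w2 leaves); pivot element 3.
Pivot on row 2; the Z-row RHS becomes 0 − (-9)·7 = 63.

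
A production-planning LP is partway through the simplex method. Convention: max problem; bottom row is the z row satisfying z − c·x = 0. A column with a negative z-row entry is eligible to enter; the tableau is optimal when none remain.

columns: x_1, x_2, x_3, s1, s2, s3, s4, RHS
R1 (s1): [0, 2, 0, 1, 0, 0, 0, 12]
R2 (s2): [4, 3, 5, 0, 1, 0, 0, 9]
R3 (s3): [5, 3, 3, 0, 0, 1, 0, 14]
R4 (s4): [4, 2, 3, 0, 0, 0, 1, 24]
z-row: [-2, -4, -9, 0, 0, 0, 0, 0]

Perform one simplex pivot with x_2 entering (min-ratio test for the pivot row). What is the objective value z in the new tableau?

Ratio test on column x_2 — row 1: 12/2 = 6; row 2: 9/3 = 3; row 3: 14/3 = 14/3; row 4: 24/2 = 12. Minimum is 3 at row 2 (s2 leaves); pivot element 3.
Pivot on row 2; the z-row RHS becomes 0 − (-4)·3 = 12.

12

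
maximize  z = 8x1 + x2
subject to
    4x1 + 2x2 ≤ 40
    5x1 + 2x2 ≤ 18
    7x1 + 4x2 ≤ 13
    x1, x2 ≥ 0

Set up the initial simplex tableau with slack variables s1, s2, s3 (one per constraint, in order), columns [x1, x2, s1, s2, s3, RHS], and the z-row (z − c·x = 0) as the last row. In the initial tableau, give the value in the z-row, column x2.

The z-row carries the negated objective coefficients: the x2 entry is -1.

-1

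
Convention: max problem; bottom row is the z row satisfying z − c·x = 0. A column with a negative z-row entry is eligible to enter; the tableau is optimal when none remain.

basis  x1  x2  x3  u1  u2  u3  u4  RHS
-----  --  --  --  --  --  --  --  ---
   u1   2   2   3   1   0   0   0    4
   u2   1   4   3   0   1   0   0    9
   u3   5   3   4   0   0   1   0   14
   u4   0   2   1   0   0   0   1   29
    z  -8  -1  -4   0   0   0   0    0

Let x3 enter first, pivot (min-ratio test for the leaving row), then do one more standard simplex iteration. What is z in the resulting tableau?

16

Ratio test on column x3 — row 1: 4/3 = 4/3; row 2: 9/3 = 3; row 3: 14/4 = 7/2; row 4: 29/1 = 29. Minimum is 4/3 at row 1 (u1 leaves); pivot element 3.
Pivot on row 1; the z-row RHS becomes 0 − (-4)·(4/3) = 16/3.
Next entering variable (most negative z-row entry -16/3): x1.
Ratio test on column x1 — row 1: (4/3)/(2/3) = 2; row 2: entry -1 ≤ 0; row 3: (26/3)/(7/3) = 26/7; row 4: entry -2/3 ≤ 0. Minimum is 2 at row 1 (x3 leaves); pivot element 2/3.
After the second pivot the z-row RHS is 16/3 − (-16/3)·2 = 16.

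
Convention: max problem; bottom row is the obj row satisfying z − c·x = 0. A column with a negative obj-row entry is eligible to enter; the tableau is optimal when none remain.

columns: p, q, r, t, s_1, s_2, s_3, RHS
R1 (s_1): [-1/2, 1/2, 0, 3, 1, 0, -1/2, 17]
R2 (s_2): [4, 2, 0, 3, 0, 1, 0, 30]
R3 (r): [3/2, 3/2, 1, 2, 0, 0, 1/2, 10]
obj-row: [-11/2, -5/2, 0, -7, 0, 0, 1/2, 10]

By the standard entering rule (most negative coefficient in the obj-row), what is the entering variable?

Negative obj-row entries: p: -11/2, q: -5/2, t: -7.
The most negative is -7 in column t, so t enters.

t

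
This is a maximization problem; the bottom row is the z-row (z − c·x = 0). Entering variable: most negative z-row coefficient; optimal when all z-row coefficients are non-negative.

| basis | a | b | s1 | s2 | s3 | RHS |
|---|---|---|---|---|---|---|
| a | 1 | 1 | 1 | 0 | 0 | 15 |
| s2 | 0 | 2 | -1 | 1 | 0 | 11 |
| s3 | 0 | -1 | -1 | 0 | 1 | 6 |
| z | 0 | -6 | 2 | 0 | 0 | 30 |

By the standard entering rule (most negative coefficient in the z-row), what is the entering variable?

b

Negative z-row entries: b: -6.
The most negative is -6 in column b, so b enters.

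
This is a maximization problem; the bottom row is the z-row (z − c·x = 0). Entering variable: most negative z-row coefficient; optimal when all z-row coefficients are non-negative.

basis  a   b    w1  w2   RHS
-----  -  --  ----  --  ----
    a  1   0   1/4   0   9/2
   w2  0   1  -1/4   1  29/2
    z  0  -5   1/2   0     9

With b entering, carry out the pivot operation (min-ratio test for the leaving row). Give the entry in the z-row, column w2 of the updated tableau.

5

Ratio test on column b — row 1: entry 0 ≤ 0; row 2: (29/2)/1 = 29/2. Minimum is 29/2 at row 2 (w2 leaves); pivot element 1.
Divide row 2 by 1; eliminate column b from the other rows.
z-row update in column w2: 0 − (-5)·1 = 5.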